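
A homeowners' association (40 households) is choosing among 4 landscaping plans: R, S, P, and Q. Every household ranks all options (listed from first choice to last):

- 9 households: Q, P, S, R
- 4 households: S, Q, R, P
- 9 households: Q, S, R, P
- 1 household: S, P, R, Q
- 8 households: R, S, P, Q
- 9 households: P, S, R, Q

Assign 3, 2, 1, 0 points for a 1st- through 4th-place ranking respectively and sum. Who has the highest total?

R: 9·0 + 4·1 + 9·1 + 1·1 + 8·3 + 9·1 = 47
S: 9·1 + 4·3 + 9·2 + 1·3 + 8·2 + 9·2 = 76
P: 9·2 + 4·0 + 9·0 + 1·2 + 8·1 + 9·3 = 55
Q: 9·3 + 4·2 + 9·3 + 1·0 + 8·0 + 9·0 = 62
S has the highest Borda score (76).

S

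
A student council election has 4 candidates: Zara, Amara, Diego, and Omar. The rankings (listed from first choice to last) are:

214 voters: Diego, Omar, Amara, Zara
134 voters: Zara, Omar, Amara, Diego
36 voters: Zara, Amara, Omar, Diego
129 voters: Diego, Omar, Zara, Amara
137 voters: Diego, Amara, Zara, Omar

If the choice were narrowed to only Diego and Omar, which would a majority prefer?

Voters preferring Diego to Omar: 480; preferring Omar to Diego: 170.
Diego wins the head-to-head.

Diego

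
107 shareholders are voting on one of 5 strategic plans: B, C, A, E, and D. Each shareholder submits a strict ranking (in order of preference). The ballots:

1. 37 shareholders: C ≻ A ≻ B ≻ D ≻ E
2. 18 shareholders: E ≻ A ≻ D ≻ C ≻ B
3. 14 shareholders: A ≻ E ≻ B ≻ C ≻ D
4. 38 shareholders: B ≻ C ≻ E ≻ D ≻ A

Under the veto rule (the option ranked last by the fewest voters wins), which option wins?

Last-place votes: B 18, C 0, A 38, E 37, D 14.
C is ranked last by the fewest voters, so C wins.

C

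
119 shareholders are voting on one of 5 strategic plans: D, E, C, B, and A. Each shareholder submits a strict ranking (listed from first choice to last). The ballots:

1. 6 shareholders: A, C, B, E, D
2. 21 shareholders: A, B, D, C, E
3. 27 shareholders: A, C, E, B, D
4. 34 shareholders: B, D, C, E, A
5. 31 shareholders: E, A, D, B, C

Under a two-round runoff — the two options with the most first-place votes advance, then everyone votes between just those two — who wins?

A

Round 1 first-place votes: D 0, E 31, C 0, B 34, A 54.
A and B advance.
Runoff: A is preferred to B by 85 voters; B by 34.
A wins the runoff.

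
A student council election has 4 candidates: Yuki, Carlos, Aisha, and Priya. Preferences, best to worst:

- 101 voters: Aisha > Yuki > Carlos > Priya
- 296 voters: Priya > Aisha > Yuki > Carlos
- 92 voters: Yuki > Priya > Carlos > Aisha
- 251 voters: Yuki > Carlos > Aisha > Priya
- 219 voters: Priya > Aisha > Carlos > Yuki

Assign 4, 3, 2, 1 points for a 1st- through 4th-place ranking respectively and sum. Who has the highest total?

Yuki: 101·3 + 296·2 + 92·4 + 251·4 + 219·1 = 2486
Carlos: 101·2 + 296·1 + 92·2 + 251·3 + 219·2 = 1873
Aisha: 101·4 + 296·3 + 92·1 + 251·2 + 219·3 = 2543
Priya: 101·1 + 296·4 + 92·3 + 251·1 + 219·4 = 2688
Priya has the highest Borda score (2688).

Priya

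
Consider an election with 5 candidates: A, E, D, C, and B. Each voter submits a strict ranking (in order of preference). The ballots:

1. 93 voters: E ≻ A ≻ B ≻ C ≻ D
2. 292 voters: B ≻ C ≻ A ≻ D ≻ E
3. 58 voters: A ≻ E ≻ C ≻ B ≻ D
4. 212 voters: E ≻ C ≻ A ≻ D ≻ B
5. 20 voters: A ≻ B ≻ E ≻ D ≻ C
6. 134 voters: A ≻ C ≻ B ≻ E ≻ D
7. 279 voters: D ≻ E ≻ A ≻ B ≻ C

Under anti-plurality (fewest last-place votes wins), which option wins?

Last-place votes: A 0, E 292, D 285, C 299, B 212.
A is ranked last by the fewest voters, so A wins.

A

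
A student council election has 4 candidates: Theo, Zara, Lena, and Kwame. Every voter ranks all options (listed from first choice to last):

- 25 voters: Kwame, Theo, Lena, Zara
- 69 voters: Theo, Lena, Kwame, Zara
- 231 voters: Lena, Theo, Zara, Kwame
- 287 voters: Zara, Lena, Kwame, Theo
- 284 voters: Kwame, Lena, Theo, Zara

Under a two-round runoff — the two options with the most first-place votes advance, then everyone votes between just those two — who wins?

Round 1 first-place votes: Theo 69, Zara 287, Lena 231, Kwame 309.
Kwame and Zara advance.
Runoff: Kwame is preferred to Zara by 378 voters; Zara by 518.
Zara wins the runoff.

Zara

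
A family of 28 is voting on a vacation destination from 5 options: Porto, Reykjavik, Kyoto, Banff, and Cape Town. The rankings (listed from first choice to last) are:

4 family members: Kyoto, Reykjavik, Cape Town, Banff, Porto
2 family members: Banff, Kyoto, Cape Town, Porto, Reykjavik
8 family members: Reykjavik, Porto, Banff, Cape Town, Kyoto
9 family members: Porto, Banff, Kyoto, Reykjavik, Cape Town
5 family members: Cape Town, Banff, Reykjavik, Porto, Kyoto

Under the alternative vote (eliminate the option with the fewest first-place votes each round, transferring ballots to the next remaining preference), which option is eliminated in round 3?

Round 1: Porto 9, Reykjavik 8, Kyoto 4, Banff 2, Cape Town 5. Eliminate Banff.
Round 2: Porto 9, Reykjavik 8, Kyoto 6, Cape Town 5. Eliminate Cape Town.
Round 3: Porto 9, Reykjavik 13, Kyoto 6. Eliminate Kyoto.

Kyoto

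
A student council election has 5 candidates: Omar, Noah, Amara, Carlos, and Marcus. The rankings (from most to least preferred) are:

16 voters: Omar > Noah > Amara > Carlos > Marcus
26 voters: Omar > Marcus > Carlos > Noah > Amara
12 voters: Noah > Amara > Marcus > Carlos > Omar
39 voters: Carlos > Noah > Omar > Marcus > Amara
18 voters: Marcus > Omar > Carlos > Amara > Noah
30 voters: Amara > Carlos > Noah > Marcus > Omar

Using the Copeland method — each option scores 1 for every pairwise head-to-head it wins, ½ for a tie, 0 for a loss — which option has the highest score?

Omar: beats Amara and Marcus; loses to Noah and Carlos → score 2.
Noah: beats Omar, Amara, and Marcus; loses to Carlos → score 3.
Amara: loses to Omar, Noah, Carlos, and Marcus → score 0.
Carlos: beats Omar, Noah, Amara, and Marcus → score 4.
Marcus: beats Amara; loses to Omar, Noah, and Carlos → score 1.
Carlos has the best pairwise record.

Carlos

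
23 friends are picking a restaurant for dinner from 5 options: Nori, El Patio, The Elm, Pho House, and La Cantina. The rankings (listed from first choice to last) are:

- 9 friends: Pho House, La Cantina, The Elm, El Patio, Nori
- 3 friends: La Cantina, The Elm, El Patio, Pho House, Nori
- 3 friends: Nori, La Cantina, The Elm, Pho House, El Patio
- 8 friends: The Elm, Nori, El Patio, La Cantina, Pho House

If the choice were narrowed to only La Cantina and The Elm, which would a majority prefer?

La Cantina

Voters preferring La Cantina to The Elm: 15; preferring The Elm to La Cantina: 8.
La Cantina wins the head-to-head.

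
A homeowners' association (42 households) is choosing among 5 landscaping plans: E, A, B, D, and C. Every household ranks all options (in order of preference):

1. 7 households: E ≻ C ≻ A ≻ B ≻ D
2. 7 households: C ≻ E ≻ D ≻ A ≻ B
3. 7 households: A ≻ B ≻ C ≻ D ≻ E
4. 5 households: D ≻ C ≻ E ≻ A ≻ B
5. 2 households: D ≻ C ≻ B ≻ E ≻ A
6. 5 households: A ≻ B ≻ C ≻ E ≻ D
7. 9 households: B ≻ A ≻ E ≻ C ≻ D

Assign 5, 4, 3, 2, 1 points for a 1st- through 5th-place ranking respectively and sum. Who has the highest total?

C

E: 7·5 + 7·4 + 7·1 + 5·3 + 2·2 + 5·2 + 9·3 = 126
A: 7·3 + 7·2 + 7·5 + 5·2 + 2·1 + 5·5 + 9·4 = 143
B: 7·2 + 7·1 + 7·4 + 5·1 + 2·3 + 5·4 + 9·5 = 125
D: 7·1 + 7·3 + 7·2 + 5·5 + 2·5 + 5·1 + 9·1 = 91
C: 7·4 + 7·5 + 7·3 + 5·4 + 2·4 + 5·3 + 9·2 = 145
C has the highest Borda score (145).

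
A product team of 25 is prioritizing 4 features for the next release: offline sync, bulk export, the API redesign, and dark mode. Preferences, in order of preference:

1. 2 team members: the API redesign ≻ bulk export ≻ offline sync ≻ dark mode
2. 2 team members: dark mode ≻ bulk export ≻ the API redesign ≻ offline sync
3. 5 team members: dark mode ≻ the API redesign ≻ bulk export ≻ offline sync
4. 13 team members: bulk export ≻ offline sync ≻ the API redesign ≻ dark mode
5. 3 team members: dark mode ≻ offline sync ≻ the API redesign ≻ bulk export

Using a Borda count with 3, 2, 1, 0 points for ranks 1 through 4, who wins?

bulk export

offline sync: 2·1 + 2·0 + 5·0 + 13·2 + 3·2 = 34
bulk export: 2·2 + 2·2 + 5·1 + 13·3 + 3·0 = 52
the API redesign: 2·3 + 2·1 + 5·2 + 13·1 + 3·1 = 34
dark mode: 2·0 + 2·3 + 5·3 + 13·0 + 3·3 = 30
bulk export has the highest Borda score (52).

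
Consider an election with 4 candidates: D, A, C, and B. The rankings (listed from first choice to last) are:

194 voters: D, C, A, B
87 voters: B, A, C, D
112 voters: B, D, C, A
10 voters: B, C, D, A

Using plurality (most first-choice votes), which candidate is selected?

First-place votes: D 194, A 0, C 0, B 209.
B has the most first-place votes.

B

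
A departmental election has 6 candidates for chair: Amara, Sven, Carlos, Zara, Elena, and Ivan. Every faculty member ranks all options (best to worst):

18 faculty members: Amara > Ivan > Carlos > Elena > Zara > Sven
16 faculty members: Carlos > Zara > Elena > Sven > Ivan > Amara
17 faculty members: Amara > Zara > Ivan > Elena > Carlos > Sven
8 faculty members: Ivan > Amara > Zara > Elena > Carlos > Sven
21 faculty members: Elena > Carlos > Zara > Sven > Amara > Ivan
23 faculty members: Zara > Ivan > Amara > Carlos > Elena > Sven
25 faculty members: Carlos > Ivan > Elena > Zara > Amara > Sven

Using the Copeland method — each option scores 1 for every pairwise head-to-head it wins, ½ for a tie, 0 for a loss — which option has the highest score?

Ivan

Amara: beats Sven, Carlos, and Elena; loses to Zara and Ivan → score 3.
Sven: loses to Amara, Carlos, Zara, Elena, and Ivan → score 0.
Carlos: beats Sven, Zara, and Elena; loses to Amara and Ivan → score 3.
Zara: beats Amara, Sven, and Ivan; ties Elena; loses to Carlos → score 3.5.
Elena: beats Sven; ties Zara; loses to Amara, Carlos, and Ivan → score 1.5.
Ivan: beats Amara, Sven, Carlos, and Elena; loses to Zara → score 4.
Ivan has the best pairwise record.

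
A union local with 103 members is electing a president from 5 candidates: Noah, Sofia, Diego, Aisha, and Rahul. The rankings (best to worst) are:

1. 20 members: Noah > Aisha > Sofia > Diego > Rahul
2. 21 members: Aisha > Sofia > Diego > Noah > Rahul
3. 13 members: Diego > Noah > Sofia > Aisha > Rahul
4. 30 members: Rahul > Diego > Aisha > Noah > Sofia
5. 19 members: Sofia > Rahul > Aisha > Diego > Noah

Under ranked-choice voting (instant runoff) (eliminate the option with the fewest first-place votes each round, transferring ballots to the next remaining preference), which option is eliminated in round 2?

Sofia

Round 1: Noah 20, Sofia 19, Diego 13, Aisha 21, Rahul 30. Eliminate Diego.
Round 2: Noah 33, Sofia 19, Aisha 21, Rahul 30. Eliminate Sofia.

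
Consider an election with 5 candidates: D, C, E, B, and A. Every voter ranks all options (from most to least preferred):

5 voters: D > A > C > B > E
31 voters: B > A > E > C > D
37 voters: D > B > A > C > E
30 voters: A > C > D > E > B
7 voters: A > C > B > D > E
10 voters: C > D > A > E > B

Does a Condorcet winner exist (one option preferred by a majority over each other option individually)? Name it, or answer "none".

Checking pairwise contests:
C beats D 78–42.
B beats C 68–52.
D beats E 89–31.
D beats B 82–38.
B beats A 68–52.
Every option loses at least one head-to-head, so there is no Condorcet winner.

none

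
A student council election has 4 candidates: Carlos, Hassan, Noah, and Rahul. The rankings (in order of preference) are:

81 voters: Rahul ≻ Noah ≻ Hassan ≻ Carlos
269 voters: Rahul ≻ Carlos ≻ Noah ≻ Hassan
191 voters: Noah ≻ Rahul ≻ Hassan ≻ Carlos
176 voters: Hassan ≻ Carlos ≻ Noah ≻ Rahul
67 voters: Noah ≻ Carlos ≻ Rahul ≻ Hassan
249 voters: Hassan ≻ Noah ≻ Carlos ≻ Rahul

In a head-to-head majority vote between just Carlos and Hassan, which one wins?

Voters preferring Carlos to Hassan: 336; preferring Hassan to Carlos: 697.
Hassan wins the head-to-head.

Hassan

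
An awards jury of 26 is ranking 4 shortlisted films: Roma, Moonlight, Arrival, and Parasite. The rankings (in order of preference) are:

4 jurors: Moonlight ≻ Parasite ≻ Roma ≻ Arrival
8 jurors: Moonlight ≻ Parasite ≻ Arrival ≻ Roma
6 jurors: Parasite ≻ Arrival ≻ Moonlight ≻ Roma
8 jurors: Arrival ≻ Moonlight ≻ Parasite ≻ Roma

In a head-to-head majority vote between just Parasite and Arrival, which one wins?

Voters preferring Parasite to Arrival: 18; preferring Arrival to Parasite: 8.
Parasite wins the head-to-head.

Parasite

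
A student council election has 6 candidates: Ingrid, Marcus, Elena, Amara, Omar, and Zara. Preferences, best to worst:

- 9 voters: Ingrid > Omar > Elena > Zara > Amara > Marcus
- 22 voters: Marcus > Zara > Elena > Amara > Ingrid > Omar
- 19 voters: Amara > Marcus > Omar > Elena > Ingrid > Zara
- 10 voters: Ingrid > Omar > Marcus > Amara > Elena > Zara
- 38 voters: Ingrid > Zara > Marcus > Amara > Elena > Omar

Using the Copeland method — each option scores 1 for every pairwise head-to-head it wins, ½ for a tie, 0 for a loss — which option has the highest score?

Ingrid: beats Marcus, Elena, Amara, Omar, and Zara → score 5.
Marcus: beats Elena, Amara, Omar, and Zara; loses to Ingrid → score 4.
Elena: beats Omar; loses to Ingrid, Marcus, Amara, and Zara → score 1.
Amara: beats Elena and Omar; loses to Ingrid, Marcus, and Zara → score 2.
Omar: loses to Ingrid, Marcus, Elena, Amara, and Zara → score 0.
Zara: beats Elena, Amara, and Omar; loses to Ingrid and Marcus → score 3.
Ingrid has the best pairwise record.

Ingrid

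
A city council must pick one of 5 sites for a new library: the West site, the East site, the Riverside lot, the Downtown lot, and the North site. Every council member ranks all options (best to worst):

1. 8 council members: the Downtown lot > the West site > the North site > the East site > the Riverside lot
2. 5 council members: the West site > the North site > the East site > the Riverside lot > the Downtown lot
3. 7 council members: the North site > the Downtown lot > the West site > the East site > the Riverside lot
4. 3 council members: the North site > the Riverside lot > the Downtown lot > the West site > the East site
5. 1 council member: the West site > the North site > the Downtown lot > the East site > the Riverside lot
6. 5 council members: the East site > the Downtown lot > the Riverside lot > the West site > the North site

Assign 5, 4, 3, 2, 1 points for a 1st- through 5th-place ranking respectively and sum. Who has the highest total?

the West site: 8·4 + 5·5 + 7·3 + 3·2 + 1·5 + 5·2 = 99
the East site: 8·2 + 5·3 + 7·2 + 3·1 + 1·2 + 5·5 = 75
the Riverside lot: 8·1 + 5·2 + 7·1 + 3·4 + 1·1 + 5·3 = 53
the Downtown lot: 8·5 + 5·1 + 7·4 + 3·3 + 1·3 + 5·4 = 105
the North site: 8·3 + 5·4 + 7·5 + 3·5 + 1·4 + 5·1 = 103
the Downtown lot has the highest Borda score (105).

the Downtown lot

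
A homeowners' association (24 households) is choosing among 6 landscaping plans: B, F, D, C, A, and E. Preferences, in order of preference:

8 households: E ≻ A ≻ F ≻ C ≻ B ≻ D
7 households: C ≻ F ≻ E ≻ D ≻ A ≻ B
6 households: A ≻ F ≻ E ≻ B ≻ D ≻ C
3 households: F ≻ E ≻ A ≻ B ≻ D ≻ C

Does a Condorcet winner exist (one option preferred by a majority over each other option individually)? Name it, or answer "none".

Checking pairwise contests:
F beats B 24–0.
A beats F 14–10.
B beats D 17–7.
F beats C 17–7.
E beats A 18–6.
F beats E 16–8.
Every option loses at least one head-to-head, so there is no Condorcet winner.

none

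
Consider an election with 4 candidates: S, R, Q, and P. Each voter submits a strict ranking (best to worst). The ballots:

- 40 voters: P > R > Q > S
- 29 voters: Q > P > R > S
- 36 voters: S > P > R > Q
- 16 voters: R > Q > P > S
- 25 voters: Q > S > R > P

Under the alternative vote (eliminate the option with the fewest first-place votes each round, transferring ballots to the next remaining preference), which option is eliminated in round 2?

S

Round 1: S 36, R 16, Q 54, P 40. Eliminate R.
Round 2: S 36, Q 70, P 40. Eliminate S.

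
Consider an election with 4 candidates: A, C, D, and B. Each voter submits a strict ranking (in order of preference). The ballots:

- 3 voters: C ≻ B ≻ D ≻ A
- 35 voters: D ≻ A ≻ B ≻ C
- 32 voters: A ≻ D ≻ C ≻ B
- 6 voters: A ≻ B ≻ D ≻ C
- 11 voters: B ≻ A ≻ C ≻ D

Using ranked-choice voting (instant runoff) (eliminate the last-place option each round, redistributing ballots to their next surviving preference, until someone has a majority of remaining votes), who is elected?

Round 1: A 38, C 3, D 35, B 11. Eliminate C.
Round 2: A 38, D 35, B 14. Eliminate B.
Round 3: A 49, D 38. A has a majority.

A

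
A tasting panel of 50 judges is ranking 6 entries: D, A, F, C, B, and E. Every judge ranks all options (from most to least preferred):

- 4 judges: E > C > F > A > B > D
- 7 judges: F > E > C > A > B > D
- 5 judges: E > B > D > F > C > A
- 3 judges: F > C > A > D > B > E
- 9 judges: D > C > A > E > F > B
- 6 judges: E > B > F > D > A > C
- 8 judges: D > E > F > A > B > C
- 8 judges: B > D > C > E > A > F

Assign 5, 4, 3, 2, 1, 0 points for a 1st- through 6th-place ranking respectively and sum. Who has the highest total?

D: 4·0 + 7·0 + 5·3 + 3·2 + 9·5 + 6·2 + 8·5 + 8·4 = 150
A: 4·2 + 7·2 + 5·0 + 3·3 + 9·3 + 6·1 + 8·2 + 8·1 = 88
F: 4·3 + 7·5 + 5·2 + 3·5 + 9·1 + 6·3 + 8·3 + 8·0 = 123
C: 4·4 + 7·3 + 5·1 + 3·4 + 9·4 + 6·0 + 8·0 + 8·3 = 114
B: 4·1 + 7·1 + 5·4 + 3·1 + 9·0 + 6·4 + 8·1 + 8·5 = 106
E: 4·5 + 7·4 + 5·5 + 3·0 + 9·2 + 6·5 + 8·4 + 8·2 = 169
E has the highest Borda score (169).

E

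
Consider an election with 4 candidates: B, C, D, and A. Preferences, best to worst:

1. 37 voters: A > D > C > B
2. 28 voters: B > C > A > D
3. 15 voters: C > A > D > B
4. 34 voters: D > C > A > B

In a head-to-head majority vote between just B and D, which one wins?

Voters preferring B to D: 28; preferring D to B: 86.
D wins the head-to-head.

D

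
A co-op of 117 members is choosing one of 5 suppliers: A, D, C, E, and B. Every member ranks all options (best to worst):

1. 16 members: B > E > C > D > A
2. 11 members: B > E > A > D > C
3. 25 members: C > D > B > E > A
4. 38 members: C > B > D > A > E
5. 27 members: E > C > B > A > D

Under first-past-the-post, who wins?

First-place votes: A 0, D 0, C 63, E 27, B 27.
C has the most first-place votes.

C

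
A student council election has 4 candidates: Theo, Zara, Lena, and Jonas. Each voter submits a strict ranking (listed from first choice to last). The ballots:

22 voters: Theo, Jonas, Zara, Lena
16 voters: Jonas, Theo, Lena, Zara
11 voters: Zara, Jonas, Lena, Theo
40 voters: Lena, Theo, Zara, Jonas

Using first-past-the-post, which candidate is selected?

Lena

First-place votes: Theo 22, Zara 11, Lena 40, Jonas 16.
Lena has the most first-place votes.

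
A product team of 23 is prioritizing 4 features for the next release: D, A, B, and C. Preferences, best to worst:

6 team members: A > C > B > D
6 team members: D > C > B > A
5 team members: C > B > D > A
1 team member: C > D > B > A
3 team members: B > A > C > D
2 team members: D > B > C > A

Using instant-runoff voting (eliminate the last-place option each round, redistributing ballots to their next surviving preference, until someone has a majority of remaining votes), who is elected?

D

Round 1: D 8, A 6, B 3, C 6. Eliminate B.
Round 2: D 8, A 9, C 6. Eliminate C.
Round 3: D 14, A 9. D has a majority.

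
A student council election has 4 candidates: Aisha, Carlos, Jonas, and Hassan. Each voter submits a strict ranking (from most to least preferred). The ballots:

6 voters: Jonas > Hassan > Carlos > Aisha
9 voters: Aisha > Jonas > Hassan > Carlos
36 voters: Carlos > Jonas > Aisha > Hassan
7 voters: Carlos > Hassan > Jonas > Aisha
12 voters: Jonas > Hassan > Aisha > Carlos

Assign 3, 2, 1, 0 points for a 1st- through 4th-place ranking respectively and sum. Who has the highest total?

Aisha: 6·0 + 9·3 + 36·1 + 7·0 + 12·1 = 75
Carlos: 6·1 + 9·0 + 36·3 + 7·3 + 12·0 = 135
Jonas: 6·3 + 9·2 + 36·2 + 7·1 + 12·3 = 151
Hassan: 6·2 + 9·1 + 36·0 + 7·2 + 12·2 = 59
Jonas has the highest Borda score (151).

Jonas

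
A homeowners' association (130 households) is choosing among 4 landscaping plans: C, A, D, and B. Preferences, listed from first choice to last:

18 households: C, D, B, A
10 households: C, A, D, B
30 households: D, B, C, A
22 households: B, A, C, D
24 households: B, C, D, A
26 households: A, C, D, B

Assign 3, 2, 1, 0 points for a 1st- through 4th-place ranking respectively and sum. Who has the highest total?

C: 18·3 + 10·3 + 30·1 + 22·1 + 24·2 + 26·2 = 236
A: 18·0 + 10·2 + 30·0 + 22·2 + 24·0 + 26·3 = 142
D: 18·2 + 10·1 + 30·3 + 22·0 + 24·1 + 26·1 = 186
B: 18·1 + 10·0 + 30·2 + 22·3 + 24·3 + 26·0 = 216
C has the highest Borda score (236).

C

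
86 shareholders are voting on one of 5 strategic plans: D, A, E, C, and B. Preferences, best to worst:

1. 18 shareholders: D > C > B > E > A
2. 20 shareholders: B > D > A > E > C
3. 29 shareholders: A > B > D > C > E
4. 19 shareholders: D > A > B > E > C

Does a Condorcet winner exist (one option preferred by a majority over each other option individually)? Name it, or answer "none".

Checking pairwise contests:
B beats D 49–37.
D beats A 57–29.
D beats E 86–0.
D beats C 86–0.
A beats B 48–38.
Every option loses at least one head-to-head, so there is no Condorcet winner.

none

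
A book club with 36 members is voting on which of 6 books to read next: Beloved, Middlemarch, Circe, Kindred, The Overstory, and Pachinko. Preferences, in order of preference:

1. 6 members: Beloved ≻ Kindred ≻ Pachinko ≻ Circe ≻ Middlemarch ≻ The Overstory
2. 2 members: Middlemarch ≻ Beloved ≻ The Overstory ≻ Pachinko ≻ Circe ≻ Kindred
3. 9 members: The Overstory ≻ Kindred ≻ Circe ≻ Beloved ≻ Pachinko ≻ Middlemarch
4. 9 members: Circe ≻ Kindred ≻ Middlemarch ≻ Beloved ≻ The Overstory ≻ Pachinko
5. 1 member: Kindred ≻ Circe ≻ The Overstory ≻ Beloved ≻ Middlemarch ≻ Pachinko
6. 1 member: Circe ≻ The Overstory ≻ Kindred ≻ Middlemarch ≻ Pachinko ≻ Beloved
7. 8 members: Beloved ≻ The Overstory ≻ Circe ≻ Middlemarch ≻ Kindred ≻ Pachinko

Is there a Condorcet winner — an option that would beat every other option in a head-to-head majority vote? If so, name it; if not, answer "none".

none

Checking pairwise contests:
Circe beats Beloved 20–16.
Beloved beats Middlemarch 24–12.
The Overstory beats Circe 19–17.
Circe beats Kindred 20–16.
Beloved beats The Overstory 25–11.
Beloved beats Pachinko 35–1.
Every option loses at least one head-to-head, so there is no Condorcet winner.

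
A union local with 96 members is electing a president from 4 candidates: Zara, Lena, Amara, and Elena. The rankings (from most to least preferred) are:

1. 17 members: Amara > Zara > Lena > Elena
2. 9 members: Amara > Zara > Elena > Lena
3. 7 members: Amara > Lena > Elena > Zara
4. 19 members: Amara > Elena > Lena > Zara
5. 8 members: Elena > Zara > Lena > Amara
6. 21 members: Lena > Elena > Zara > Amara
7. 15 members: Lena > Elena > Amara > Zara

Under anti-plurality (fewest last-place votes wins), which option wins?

Lena

Last-place votes: Zara 41, Lena 9, Amara 29, Elena 17.
Lena is ranked last by the fewest voters, so Lena wins.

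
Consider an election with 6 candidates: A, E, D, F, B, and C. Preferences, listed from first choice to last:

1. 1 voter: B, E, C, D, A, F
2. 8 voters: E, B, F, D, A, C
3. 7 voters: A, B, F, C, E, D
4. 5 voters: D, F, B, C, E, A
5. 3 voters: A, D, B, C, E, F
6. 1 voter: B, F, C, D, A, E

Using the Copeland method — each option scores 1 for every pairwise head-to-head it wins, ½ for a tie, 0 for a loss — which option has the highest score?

A: beats C; loses to E, D, F, and B → score 1.
E: beats A and D; loses to F, B, and C → score 2.
D: beats A and C; loses to E, F, and B → score 2.
F: beats A, E, D, and C; loses to B → score 4.
B: beats A, E, D, F, and C → score 5.
C: beats E; loses to A, D, F, and B → score 1.
B has the best pairwise record.

B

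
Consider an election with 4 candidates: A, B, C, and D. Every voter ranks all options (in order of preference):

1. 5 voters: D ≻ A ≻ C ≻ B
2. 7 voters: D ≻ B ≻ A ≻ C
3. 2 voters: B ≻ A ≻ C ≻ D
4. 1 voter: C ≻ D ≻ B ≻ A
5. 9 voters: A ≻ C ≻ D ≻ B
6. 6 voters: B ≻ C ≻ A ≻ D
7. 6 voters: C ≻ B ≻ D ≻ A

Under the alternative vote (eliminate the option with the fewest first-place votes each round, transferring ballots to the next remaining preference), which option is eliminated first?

Round 1: A 9, B 8, C 7, D 12. Eliminate C.

C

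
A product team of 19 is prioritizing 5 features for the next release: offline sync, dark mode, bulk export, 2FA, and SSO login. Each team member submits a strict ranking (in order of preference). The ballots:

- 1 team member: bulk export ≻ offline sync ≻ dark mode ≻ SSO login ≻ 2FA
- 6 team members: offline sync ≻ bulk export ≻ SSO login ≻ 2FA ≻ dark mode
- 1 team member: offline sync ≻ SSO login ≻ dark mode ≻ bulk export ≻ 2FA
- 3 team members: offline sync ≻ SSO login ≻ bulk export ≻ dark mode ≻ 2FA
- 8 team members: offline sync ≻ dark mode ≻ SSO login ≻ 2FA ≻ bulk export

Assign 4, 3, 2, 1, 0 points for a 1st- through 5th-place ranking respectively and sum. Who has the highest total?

offline sync: 1·3 + 6·4 + 1·4 + 3·4 + 8·4 = 75
dark mode: 1·2 + 6·0 + 1·2 + 3·1 + 8·3 = 31
bulk export: 1·4 + 6·3 + 1·1 + 3·2 + 8·0 = 29
2FA: 1·0 + 6·1 + 1·0 + 3·0 + 8·1 = 14
SSO login: 1·1 + 6·2 + 1·3 + 3·3 + 8·2 = 41
offline sync has the highest Borda score (75).

offline sync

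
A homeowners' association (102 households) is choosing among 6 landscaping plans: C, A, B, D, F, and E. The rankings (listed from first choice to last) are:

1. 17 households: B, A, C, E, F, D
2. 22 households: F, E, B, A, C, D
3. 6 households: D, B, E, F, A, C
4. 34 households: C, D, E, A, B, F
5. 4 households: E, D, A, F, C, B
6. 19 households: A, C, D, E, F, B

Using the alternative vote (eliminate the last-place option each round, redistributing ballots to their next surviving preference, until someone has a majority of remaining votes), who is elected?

Round 1: C 34, A 19, B 17, D 6, F 22, E 4. Eliminate E.
Round 2: C 34, A 19, B 17, D 10, F 22. Eliminate D.
Round 3: C 34, A 23, B 23, F 22. Eliminate F.
Round 4: C 34, A 23, B 45. Eliminate A.
Round 5: C 57, B 45. C has a majority.

C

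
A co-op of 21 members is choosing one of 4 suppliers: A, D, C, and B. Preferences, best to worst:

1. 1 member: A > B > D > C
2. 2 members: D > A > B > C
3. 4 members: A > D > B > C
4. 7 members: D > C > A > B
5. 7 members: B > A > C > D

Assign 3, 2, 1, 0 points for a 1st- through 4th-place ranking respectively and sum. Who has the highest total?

A

A: 1·3 + 2·2 + 4·3 + 7·1 + 7·2 = 40
D: 1·1 + 2·3 + 4·2 + 7·3 + 7·0 = 36
C: 1·0 + 2·0 + 4·0 + 7·2 + 7·1 = 21
B: 1·2 + 2·1 + 4·1 + 7·0 + 7·3 = 29
A has the highest Borda score (40).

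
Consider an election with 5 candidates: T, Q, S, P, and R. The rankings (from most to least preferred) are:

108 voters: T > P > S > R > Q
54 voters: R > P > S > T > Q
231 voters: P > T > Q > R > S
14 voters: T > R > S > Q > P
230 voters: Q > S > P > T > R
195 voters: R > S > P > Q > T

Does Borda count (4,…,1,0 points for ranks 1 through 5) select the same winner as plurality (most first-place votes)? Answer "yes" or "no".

Borda — scores: T 1465, Q 1591, S 1627, P 2260, R 1377. Winner: P.
Plurality — first-place votes: T 122, Q 230, S 0, P 231, R 249. Winner: R.
The two methods disagree.

no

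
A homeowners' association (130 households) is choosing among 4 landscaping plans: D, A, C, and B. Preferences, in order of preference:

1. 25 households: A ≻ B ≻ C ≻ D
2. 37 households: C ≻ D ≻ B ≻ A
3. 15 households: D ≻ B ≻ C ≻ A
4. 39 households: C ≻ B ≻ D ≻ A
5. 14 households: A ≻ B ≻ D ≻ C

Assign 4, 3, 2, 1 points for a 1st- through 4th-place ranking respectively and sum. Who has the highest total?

D: 25·1 + 37·3 + 15·4 + 39·2 + 14·2 = 302
A: 25·4 + 37·1 + 15·1 + 39·1 + 14·4 = 247
C: 25·2 + 37·4 + 15·2 + 39·4 + 14·1 = 398
B: 25·3 + 37·2 + 15·3 + 39·3 + 14·3 = 353
C has the highest Borda score (398).

C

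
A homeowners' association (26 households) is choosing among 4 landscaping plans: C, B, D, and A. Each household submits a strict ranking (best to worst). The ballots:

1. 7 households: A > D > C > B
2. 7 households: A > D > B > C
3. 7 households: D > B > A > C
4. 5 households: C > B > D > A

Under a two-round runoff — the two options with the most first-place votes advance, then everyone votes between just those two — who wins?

A

Round 1 first-place votes: C 5, B 0, D 7, A 14.
A and D advance.
Runoff: A is preferred to D by 14 voters; D by 12.
A wins the runoff.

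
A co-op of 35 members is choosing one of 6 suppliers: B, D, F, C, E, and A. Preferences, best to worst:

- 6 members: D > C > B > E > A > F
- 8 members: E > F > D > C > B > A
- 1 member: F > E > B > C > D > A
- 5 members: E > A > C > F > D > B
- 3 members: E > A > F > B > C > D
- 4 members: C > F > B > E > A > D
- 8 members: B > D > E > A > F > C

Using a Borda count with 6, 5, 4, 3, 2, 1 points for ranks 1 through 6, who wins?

E

B: 6·4 + 8·2 + 1·4 + 5·1 + 3·3 + 4·4 + 8·6 = 122
D: 6·6 + 8·4 + 1·2 + 5·2 + 3·1 + 4·1 + 8·5 = 127
F: 6·1 + 8·5 + 1·6 + 5·3 + 3·4 + 4·5 + 8·2 = 115
C: 6·5 + 8·3 + 1·3 + 5·4 + 3·2 + 4·6 + 8·1 = 115
E: 6·3 + 8·6 + 1·5 + 5·6 + 3·6 + 4·3 + 8·4 = 163
A: 6·2 + 8·1 + 1·1 + 5·5 + 3·5 + 4·2 + 8·3 = 93
E has the highest Borda score (163).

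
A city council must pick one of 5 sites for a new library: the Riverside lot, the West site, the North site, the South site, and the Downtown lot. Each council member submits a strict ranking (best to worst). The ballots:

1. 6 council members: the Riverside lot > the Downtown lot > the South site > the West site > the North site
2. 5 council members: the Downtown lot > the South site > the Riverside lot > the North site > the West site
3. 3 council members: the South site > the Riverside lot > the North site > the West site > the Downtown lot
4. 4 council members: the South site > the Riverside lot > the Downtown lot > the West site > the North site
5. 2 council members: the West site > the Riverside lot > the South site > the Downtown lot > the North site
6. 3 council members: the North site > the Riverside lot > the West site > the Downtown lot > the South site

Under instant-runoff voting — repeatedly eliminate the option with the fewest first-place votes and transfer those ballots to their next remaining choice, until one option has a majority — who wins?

the South site

Round 1: the Riverside lot 6, the West site 2, the North site 3, the South site 7, the Downtown lot 5. Eliminate the West site.
Round 2: the Riverside lot 8, the North site 3, the South site 7, the Downtown lot 5. Eliminate the North site.
Round 3: the Riverside lot 11, the South site 7, the Downtown lot 5. Eliminate the Downtown lot.
Round 4: the Riverside lot 11, the South site 12. The South site has a majority.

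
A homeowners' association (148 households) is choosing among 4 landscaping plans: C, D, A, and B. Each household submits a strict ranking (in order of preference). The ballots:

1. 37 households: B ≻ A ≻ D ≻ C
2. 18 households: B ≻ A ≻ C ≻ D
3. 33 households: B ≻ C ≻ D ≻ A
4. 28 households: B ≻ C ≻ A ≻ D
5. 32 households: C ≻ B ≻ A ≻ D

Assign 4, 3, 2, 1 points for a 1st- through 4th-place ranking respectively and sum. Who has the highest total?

B

C: 37·1 + 18·2 + 33·3 + 28·3 + 32·4 = 384
D: 37·2 + 18·1 + 33·2 + 28·1 + 32·1 = 218
A: 37·3 + 18·3 + 33·1 + 28·2 + 32·2 = 318
B: 37·4 + 18·4 + 33·4 + 28·4 + 32·3 = 560
B has the highest Borda score (560).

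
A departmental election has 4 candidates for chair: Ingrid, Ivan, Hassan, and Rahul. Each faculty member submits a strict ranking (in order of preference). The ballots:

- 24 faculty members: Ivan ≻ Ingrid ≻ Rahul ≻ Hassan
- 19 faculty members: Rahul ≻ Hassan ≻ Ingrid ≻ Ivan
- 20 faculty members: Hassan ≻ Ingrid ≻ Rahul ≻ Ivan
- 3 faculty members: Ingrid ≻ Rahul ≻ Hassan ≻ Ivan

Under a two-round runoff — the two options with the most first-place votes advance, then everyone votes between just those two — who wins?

Hassan

Round 1 first-place votes: Ingrid 3, Ivan 24, Hassan 20, Rahul 19.
Ivan and Hassan advance.
Runoff: Ivan is preferred to Hassan by 24 voters; Hassan by 42.
Hassan wins the runoff.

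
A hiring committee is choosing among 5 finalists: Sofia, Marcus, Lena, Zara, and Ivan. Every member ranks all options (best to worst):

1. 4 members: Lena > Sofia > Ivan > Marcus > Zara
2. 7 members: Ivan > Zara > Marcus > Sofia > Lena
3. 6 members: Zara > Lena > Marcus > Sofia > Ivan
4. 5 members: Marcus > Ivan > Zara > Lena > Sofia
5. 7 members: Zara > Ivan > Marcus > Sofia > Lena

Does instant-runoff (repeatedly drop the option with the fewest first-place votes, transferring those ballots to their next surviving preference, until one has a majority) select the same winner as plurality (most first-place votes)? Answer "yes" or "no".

no

Instant-runoff — R1 Sofia 0, Marcus 5, Lena 4, Zara 13, Ivan 7 (Sofia out); R2 Marcus 5, Lena 4, Zara 13, Ivan 7 (Lena out); R3 Marcus 5, Zara 13, Ivan 11 (Marcus out); R4 Zara 13, Ivan 16 (Ivan winner). Winner: Ivan.
Plurality — first-place votes: Sofia 0, Marcus 5, Lena 4, Zara 13, Ivan 7. Winner: Zara.
The two methods disagree.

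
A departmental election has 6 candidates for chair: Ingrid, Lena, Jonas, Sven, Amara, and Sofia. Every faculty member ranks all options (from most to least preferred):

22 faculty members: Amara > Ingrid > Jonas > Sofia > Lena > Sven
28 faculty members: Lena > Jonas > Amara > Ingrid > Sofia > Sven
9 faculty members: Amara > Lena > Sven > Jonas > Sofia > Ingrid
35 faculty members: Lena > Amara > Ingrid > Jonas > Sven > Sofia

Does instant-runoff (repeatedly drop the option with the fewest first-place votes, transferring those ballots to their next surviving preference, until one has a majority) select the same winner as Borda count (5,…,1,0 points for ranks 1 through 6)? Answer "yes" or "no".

Instant-runoff — R1 Ingrid 0, Lena 63, Jonas 0, Sven 0, Amara 31, Sofia 0 (Lena winner). Winner: Lena.
Borda — scores: Ingrid 249, Lena 373, Jonas 266, Sven 62, Amara 379, Sofia 81. Winner: Amara.
The two methods disagree.

no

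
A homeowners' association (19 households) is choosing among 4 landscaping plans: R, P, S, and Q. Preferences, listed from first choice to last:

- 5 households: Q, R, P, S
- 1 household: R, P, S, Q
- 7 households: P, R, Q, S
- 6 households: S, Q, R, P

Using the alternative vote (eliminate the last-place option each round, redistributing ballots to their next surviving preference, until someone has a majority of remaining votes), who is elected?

P

Round 1: R 1, P 7, S 6, Q 5. Eliminate R.
Round 2: P 8, S 6, Q 5. Eliminate Q.
Round 3: P 13, S 6. P has a majority.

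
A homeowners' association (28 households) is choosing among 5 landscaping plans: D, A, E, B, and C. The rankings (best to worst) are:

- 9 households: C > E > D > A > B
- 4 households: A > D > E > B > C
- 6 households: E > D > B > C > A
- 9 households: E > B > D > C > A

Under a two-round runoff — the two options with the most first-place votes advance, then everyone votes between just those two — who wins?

Round 1 first-place votes: D 0, A 4, E 15, B 0, C 9.
E and C advance.
Runoff: E is preferred to C by 19 voters; C by 9.
E wins the runoff.

E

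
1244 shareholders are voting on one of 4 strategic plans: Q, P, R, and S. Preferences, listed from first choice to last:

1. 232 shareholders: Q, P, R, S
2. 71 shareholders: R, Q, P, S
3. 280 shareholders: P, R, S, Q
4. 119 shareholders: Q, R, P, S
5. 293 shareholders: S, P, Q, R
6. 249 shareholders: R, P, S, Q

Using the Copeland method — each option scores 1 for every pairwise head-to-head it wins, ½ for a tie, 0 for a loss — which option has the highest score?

P

Q: beats R; loses to P and S → score 1.
P: beats Q, R, and S → score 3.
R: beats S; loses to Q and P → score 1.
S: beats Q; loses to P and R → score 1.
P has the best pairwise record.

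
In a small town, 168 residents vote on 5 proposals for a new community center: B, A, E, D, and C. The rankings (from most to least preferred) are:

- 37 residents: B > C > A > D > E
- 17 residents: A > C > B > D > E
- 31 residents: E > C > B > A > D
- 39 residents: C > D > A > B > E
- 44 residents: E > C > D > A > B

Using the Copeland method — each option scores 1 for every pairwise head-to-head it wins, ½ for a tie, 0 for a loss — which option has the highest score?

B: beats E and D; loses to A and C → score 2.
A: beats B, E, and D; loses to C → score 3.
E: loses to B, A, D, and C → score 0.
D: beats E; loses to B, A, and C → score 1.
C: beats B, A, E, and D → score 4.
C has the best pairwise record.

C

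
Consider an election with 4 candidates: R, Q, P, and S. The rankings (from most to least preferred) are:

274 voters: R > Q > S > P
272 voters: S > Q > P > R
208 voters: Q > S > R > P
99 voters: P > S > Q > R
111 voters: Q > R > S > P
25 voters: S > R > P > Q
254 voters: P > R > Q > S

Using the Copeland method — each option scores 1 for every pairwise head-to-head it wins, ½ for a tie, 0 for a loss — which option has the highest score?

R: beats S; loses to Q and P → score 1.
Q: beats R, P, and S → score 3.
P: beats R; loses to Q and S → score 1.
S: beats P; loses to R and Q → score 1.
Q has the best pairwise record.

Q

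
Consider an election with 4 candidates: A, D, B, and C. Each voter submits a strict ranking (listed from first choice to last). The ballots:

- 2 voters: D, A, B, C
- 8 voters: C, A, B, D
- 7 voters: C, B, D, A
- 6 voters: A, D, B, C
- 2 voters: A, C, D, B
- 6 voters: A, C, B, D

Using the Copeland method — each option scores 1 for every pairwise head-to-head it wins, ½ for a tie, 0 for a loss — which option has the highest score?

A: beats D, B, and C → score 3.
D: loses to A, B, and C → score 0.
B: beats D; loses to A and C → score 1.
C: beats D and B; loses to A → score 2.
A has the best pairwise record.

A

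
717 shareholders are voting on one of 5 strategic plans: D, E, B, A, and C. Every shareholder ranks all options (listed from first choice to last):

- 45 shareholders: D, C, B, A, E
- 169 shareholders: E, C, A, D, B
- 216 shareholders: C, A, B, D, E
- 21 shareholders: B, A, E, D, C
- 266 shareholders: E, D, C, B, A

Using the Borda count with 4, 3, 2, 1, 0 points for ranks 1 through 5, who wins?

C

D: 45·4 + 169·1 + 216·1 + 21·1 + 266·3 = 1384
E: 45·0 + 169·4 + 216·0 + 21·2 + 266·4 = 1782
B: 45·2 + 169·0 + 216·2 + 21·4 + 266·1 = 872
A: 45·1 + 169·2 + 216·3 + 21·3 + 266·0 = 1094
C: 45·3 + 169·3 + 216·4 + 21·0 + 266·2 = 2038
C has the highest Borda score (2038).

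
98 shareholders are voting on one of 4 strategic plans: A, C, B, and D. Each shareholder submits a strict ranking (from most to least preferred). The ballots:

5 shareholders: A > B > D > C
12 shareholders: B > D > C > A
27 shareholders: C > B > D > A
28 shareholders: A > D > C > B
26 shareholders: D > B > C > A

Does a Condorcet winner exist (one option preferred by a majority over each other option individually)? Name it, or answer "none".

D vs A: 65–33 for D.
D vs C: 71–27 for D.
D vs B: 54–44 for D.
D beats every other option head-to-head.

D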